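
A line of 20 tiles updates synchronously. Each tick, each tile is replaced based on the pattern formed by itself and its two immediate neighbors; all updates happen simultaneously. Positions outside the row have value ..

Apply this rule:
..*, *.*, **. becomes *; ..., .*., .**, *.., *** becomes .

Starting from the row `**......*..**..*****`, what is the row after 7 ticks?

.*..*.*.*....*......

.*.....*..*.*.*....*
*.....*..*.*.*....*.
.....*..*.*.*....*..
....*..*.*.*....*...
...*..*.*.*....*....
..*..*.*.*....*.....
.*..*.*.*....*......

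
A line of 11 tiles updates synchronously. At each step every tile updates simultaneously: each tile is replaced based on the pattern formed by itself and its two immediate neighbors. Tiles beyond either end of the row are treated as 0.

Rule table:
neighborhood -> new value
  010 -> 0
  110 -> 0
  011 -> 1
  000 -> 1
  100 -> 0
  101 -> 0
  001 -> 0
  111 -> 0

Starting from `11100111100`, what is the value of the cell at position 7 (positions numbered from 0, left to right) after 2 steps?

10000100001
00110001100
position 7 holds 1

1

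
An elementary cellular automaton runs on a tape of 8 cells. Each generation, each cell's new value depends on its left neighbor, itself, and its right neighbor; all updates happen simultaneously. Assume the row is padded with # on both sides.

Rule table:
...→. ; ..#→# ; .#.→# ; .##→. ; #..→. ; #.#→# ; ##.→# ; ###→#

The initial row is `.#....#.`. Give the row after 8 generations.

#######.

generation 1: ##...###
generation 2: ##..#.##
generation 3: ##.###.#
generation 4: ###.###.
generation 5: ####.###
generation 6: #####.##
generation 7: ######.#
generation 8: #######.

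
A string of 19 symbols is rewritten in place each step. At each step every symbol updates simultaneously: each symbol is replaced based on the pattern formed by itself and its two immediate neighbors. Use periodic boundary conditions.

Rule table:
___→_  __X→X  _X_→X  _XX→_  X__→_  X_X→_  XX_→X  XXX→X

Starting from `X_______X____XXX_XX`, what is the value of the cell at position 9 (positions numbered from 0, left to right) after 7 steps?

step 1: X______XX___X_XX__X
step 2: X_____X_X__XX__X_X_
step 3: X____XX_X_X_X_XX_X_
step 4: X___X_X_X_X_X__X_X_
step 5: X__XX_X_X_X_X_XX_X_
step 6: X_X_X_X_X_X_X__X_X_
step 7: X_X_X_X_X_X_X_XX_X_
position 9 holds _

_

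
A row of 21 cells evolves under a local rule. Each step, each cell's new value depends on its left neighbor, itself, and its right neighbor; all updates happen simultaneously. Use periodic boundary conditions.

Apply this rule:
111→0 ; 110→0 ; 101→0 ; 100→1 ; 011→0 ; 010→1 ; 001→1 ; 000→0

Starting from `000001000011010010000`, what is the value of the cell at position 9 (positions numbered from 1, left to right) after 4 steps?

000011100100011111000
000100011110100000100
001110100000110001110
010000110001001010001
position 9 holds 0

0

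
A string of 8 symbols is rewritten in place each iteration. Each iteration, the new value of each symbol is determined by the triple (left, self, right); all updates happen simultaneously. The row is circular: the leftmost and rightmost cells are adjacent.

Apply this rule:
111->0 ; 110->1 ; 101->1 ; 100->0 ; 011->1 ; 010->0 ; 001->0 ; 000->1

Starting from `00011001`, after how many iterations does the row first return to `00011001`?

4

01011000
00111011
00101111
00011001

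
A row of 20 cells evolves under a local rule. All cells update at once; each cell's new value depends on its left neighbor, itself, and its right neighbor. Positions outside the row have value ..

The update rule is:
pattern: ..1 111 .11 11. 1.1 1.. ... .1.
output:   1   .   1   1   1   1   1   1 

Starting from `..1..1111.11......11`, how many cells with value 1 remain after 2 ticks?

111111..111111111111
1....1111..........1
count of 1: 6

6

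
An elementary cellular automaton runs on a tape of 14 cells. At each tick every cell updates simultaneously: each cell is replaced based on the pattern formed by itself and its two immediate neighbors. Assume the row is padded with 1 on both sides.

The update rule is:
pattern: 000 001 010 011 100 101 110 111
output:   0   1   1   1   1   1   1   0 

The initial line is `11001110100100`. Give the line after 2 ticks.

01111011111111
11001110000000

11001110000000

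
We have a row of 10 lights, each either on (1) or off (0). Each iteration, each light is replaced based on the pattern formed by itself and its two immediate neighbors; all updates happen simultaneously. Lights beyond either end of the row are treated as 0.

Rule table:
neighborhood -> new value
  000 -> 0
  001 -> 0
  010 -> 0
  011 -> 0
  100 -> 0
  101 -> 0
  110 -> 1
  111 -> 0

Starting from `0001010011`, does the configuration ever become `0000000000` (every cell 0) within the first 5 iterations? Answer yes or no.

yes

0000000001
0000000000
all cells are 0 at iteration 2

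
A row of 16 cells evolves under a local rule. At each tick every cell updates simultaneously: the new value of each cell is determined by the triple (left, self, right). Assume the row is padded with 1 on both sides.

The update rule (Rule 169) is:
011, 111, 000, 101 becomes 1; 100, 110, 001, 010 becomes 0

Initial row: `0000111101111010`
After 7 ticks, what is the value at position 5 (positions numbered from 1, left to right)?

0110111011110101
1101110111101011
1011101111010111
0111011110101111
1110111101011111
1101111010111111
1011110101111111
position 5 holds 1

1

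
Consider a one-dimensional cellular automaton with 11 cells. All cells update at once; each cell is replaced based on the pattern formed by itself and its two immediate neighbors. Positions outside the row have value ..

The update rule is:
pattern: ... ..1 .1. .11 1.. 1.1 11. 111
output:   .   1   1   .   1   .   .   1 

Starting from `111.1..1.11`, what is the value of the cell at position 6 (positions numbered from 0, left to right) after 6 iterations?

iteration 1: .1..1111...
iteration 2: 1111.11.1..
iteration 3: .11.....11.
iteration 4: 1..1...1..1
iteration 5: 11111.11111
iteration 6: .111...111.
position 6 holds .

.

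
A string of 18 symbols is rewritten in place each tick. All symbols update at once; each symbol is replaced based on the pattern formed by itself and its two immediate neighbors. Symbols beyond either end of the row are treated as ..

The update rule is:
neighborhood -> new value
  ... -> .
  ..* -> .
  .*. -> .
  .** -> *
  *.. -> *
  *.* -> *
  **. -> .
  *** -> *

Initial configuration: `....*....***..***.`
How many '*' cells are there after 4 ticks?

5

.....*...**.*.**.*
......*..*.*.**.*.
.......*..*.**.*.*
........*..**.*.*.
count of *: 5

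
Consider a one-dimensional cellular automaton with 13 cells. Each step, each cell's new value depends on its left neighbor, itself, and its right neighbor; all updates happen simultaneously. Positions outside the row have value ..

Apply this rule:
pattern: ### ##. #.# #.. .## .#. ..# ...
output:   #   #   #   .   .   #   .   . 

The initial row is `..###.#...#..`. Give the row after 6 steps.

......#...#..

...####...#..
....###...#..
.....##...#..
......#...#..
......#...#..  (fixed point — unchanged through step 6)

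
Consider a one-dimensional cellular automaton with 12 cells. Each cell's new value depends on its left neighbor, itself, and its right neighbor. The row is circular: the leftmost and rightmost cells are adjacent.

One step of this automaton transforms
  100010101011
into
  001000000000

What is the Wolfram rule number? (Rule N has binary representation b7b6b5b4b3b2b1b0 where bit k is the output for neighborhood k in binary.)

position 11: 111 → 0  (bit 7 = 0)
position 0: 110 → 0  (bit 6 = 0)
position 5: 101 → 0  (bit 5 = 0)
position 1: 100 → 0  (bit 4 = 0)
position 10: 011 → 0  (bit 3 = 0)
position 4: 010 → 0  (bit 2 = 0)
position 3: 001 → 0  (bit 1 = 0)
position 2: 000 → 1  (bit 0 = 1)
bits b7..b0 = 00000001 = 1

1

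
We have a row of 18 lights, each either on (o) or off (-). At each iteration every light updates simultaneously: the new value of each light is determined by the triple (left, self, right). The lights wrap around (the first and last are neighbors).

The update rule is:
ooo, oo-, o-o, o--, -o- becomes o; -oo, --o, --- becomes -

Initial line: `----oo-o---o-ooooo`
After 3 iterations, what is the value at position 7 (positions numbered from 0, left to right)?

o----oooo--oo-oooo
oo----oooo--oo-ooo
ooo----oooo--oo-oo
position 7 holds o

o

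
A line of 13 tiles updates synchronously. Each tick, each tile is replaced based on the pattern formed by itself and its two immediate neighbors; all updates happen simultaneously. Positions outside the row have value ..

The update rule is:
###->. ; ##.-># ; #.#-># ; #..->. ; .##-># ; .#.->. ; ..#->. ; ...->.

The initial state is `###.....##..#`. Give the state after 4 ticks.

#.#.....##...
.#......##...
........##...
........##...

........##...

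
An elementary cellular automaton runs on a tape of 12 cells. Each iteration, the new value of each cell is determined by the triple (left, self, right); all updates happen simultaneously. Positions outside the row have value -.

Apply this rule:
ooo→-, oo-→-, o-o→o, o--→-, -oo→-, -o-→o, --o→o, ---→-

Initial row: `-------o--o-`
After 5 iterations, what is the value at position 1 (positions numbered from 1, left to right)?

-

iteration 1: ------oo-oo-
iteration 2: -----o--o---
iteration 3: ----oo-oo---
iteration 4: ---o--o-----
iteration 5: --oo-oo-----
position 1 holds -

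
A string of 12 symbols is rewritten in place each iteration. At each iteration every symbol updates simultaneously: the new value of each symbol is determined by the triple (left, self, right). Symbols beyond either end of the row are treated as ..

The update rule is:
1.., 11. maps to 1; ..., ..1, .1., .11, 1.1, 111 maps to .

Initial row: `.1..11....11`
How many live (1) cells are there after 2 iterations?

3

..1..11....1
...1..11....
count of 1: 3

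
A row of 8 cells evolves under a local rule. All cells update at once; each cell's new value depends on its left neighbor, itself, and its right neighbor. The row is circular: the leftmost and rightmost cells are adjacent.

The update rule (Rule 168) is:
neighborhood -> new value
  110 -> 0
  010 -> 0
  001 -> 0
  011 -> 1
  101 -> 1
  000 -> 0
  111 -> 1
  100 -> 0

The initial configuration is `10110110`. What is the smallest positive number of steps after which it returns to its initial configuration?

01101101
11011010
10110101
01101011
11010110
10101101
01011011
10110110

8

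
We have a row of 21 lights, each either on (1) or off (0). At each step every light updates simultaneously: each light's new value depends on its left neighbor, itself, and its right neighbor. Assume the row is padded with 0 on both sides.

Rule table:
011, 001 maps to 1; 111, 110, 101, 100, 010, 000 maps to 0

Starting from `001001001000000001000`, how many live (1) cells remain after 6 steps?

010010010000000010000
100100100000000100000
001001000000001000000
010010000000010000000
100100000000100000000
001000000001000000000
count of 1: 2

2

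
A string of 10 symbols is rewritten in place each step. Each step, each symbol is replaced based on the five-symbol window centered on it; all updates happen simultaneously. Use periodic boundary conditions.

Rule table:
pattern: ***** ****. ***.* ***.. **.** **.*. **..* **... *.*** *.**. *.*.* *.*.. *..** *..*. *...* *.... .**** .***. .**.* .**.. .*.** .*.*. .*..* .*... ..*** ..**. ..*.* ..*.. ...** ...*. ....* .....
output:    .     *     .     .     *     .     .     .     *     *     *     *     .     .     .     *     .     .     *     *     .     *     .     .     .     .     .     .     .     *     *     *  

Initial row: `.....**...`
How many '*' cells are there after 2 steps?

step 1: ****..*.**
step 2: ..*.....*.
count of *: 2

2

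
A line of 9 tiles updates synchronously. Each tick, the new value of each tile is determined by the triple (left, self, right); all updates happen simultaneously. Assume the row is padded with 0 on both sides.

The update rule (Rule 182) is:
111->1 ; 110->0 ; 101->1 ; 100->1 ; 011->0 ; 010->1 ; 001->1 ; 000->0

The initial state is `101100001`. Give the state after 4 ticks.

110010011
001111100
010111010
111010111

111010111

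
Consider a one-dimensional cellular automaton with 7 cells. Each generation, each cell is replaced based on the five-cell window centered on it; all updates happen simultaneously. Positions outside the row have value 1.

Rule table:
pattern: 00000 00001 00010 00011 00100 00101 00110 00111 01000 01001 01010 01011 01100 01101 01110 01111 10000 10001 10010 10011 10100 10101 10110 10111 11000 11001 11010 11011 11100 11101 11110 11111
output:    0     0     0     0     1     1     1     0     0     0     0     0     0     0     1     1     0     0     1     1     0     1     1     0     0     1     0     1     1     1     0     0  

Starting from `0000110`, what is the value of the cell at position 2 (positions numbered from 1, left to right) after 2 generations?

0000101
0000100
position 2 holds 0

0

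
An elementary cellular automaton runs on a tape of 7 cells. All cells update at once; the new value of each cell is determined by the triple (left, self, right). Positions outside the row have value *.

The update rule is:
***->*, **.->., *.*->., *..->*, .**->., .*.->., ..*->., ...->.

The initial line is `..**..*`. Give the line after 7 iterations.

*..*...

*...*..
.*...*.
..*....
*..*...
.*..*..
..*..*.
*..*...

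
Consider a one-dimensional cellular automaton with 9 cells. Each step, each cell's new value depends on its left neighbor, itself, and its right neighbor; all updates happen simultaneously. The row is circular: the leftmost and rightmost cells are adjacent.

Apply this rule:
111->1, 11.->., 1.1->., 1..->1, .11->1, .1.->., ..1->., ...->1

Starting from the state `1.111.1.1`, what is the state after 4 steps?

111.1...1

step 1: ..11....1
step 2: 1.1.111..
step 3: ....11.1.
step 4: 111.1...1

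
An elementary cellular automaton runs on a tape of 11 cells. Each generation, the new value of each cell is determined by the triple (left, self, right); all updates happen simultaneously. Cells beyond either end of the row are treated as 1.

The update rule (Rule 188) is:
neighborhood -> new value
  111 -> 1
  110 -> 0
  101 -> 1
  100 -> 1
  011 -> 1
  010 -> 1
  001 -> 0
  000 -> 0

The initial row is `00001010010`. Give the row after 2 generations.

01001110111

10001111011
01001110111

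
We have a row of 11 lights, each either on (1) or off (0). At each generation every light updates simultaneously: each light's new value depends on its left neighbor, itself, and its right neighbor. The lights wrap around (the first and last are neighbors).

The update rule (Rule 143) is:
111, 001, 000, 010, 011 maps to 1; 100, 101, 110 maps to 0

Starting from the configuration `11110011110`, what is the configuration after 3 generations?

11100111100
11001111001
10011110011

10011110011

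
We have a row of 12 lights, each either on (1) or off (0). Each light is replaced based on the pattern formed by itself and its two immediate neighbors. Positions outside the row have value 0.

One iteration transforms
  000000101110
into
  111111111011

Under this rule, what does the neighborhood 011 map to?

At position 8 the neighborhood is 011; the next row has 1 there.

1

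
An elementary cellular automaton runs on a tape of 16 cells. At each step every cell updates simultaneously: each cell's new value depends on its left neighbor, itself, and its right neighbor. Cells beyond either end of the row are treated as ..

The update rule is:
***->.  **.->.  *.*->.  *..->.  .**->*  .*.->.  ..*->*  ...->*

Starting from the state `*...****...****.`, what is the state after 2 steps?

***...****...***

..***....***....
***...****...***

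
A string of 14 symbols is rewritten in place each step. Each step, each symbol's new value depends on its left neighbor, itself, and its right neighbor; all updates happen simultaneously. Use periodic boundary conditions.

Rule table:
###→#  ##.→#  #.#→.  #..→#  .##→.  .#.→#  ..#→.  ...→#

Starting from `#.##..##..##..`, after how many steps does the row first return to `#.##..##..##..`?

14

#..##..##..##.
##..##..##..#.
.##..##..##.#.
..##..##..#.##
#..##..##.#..#
##..##..#.##..
.##..##.#..##.
..##..#.##..##
#..##.#..##..#
##..#.##..##..
.##.#..##..##.
..#.##..##..##
#.#..##..##..#
#.##..##..##..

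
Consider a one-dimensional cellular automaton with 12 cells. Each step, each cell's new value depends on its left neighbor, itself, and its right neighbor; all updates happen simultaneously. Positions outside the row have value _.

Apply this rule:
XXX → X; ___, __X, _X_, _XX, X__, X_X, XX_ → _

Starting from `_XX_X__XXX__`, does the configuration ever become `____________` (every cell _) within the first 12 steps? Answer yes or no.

________X___
____________
all cells are _ at step 2

yes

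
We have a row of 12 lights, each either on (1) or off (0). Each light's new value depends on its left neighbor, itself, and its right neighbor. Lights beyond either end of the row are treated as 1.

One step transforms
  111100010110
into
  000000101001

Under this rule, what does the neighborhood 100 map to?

0

At position 4 the neighborhood is 100; the next row has 0 there.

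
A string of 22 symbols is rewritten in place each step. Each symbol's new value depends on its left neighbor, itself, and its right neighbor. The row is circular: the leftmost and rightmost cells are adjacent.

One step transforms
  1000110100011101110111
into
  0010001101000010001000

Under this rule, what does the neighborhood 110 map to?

0

At position 0 the neighborhood is 110; the next row has 0 there.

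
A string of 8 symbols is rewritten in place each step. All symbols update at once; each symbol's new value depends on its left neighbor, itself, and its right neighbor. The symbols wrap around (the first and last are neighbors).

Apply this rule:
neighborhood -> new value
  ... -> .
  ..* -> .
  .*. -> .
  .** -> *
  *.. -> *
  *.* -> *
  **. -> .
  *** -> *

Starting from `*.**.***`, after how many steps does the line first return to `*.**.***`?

8

.**.****
**.****.
*.****.*
.****.**
****.**.
***.**.*
**.**.**
*.**.***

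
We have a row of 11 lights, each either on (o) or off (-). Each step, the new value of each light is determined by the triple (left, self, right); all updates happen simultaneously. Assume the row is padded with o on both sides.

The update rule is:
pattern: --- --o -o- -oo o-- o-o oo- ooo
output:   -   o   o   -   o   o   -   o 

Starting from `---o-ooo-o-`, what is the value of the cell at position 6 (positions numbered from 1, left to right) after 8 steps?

step 1: o-ooo-o-ooo
step 2: -o-o-ooo-oo
step 3: ooooo-o-o-o
step 4: oooo-ooooo-
step 5: ooo-o-ooo-o
step 6: oo-ooo-o-o-
step 7: o-o-o-ooooo
step 8: -ooooo-oooo
position 6 holds o

o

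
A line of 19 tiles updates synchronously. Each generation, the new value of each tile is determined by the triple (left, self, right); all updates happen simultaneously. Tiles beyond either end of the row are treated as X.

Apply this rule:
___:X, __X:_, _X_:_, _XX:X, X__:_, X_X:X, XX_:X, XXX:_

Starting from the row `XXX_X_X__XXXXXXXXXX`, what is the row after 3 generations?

__X_X____X_X_____XX

generation 1: __XX_X___X_________
generation 2: __XXX__X___XXXXXXX_
generation 3: __X_X____X_X_____XX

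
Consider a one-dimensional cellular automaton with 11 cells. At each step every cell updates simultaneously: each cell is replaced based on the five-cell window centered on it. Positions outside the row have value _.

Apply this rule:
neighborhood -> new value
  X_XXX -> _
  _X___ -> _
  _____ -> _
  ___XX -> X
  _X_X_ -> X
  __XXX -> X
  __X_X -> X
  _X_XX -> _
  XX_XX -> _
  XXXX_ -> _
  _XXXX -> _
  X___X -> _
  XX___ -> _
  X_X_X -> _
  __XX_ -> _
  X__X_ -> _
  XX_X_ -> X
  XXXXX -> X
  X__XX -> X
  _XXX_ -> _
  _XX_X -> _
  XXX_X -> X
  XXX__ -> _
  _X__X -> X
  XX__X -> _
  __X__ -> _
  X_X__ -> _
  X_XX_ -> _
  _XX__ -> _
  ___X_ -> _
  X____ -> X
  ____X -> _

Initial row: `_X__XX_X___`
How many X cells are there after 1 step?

__XX__X__X_
count of X: 4

4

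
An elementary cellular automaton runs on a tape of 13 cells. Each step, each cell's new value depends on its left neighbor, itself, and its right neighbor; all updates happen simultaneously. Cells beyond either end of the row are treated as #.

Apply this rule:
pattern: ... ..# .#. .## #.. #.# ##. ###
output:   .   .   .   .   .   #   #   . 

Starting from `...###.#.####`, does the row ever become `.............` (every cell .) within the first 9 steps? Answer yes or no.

step 1: .....##.#....
step 2: ......##.....
step 3: .......#.....
step 4: .............
all cells are . at step 4

yes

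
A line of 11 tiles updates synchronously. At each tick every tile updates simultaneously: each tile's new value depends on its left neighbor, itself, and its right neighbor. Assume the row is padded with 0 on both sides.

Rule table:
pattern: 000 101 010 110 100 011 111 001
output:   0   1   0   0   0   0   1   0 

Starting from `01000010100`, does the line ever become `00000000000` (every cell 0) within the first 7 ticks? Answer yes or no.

00000001000
00000000000
all cells are 0 at tick 2

yes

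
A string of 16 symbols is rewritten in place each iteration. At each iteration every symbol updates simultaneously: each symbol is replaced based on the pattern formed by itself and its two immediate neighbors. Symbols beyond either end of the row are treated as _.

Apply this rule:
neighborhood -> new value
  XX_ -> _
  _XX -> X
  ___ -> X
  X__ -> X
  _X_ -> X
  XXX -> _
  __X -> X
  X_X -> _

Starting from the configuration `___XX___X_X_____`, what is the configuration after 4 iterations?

iteration 1: XXXX_XXXX_XXXXXX
iteration 2: X____X____X_____
iteration 3: XXXXXXXXXXXXXXXX
iteration 4: X_______________

X_______________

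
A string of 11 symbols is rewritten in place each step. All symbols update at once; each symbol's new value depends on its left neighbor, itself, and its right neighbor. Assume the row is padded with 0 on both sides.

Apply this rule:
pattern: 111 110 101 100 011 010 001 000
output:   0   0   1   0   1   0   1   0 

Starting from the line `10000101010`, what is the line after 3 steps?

00101010000

00001010100
00010101000
00101010000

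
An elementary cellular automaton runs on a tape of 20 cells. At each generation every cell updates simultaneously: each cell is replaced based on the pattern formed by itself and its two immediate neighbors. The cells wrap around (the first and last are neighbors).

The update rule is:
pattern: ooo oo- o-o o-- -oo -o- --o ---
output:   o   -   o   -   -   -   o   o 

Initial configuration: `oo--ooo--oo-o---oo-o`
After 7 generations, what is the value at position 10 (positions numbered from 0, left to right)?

generation 1: o--o-o--o--o--oo--o-
generation 2: --o-o--o--o--o---o-o
generation 3: -o-o--o--o--o--oo-o-
generation 4: o-o--o--o--o--o--o--
generation 5: -o--o--o--o--o--o--o
generation 6: o--o--o--o--o--o--o-
generation 7: --o--o--o--o--o--o-o
position 10 holds -

-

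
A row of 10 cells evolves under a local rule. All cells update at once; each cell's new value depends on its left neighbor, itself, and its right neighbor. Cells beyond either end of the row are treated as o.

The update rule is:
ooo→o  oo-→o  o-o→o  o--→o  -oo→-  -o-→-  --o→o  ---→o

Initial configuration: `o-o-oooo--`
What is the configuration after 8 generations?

ooooooooo-

generation 1: oo-o-ooooo
generation 2: ooo-o-oooo
generation 3: oooo-o-ooo
generation 4: ooooo-o-oo
generation 5: oooooo-o-o
generation 6: ooooooo-o-
generation 7: oooooooo-o
generation 8: ooooooooo-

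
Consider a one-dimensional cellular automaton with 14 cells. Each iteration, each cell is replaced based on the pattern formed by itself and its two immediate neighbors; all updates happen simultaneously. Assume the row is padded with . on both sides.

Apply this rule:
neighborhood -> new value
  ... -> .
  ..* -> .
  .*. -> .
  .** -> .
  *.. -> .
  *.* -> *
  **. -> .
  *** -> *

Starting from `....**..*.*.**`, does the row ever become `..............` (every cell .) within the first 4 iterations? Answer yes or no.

.........*.*..
..........*...
..............
all cells are . at iteration 3

yes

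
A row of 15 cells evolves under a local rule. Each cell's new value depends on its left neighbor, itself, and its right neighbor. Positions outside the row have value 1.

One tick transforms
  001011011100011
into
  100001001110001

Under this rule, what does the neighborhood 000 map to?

At position 11 the neighborhood is 000; the next row has 0 there.

0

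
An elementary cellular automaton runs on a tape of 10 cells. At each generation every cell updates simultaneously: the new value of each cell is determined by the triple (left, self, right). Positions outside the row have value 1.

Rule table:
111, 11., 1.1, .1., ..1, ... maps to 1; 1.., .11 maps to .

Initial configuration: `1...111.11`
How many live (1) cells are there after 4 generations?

8

1.11.111.1
11.11.111.
111.11.111
1111.11.11
count of 1: 8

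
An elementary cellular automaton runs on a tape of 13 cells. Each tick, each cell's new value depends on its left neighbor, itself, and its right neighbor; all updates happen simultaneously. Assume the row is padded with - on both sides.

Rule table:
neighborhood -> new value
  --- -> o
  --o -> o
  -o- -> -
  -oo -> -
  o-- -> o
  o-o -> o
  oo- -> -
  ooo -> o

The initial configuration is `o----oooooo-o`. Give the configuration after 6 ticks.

-oooo-oooo-o-
o-oo-o-oo-o-o
-o--o-o--o-o-
o-oo-o-oo-o-o  (repeats tick 2; period 2)
tick 6: o-oo-o-oo-o-o

o-oo-o-oo-o-o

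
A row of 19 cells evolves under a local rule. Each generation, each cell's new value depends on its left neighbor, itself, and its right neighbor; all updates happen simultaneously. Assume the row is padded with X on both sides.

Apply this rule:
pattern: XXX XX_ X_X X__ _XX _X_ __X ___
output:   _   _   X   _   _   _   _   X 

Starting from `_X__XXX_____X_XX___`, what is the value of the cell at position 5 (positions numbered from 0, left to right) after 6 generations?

X_______XXX__X___X_
__XXXXX________X__X
________XXXXXX_____
_XXXXXX________XXX_
X_______XXXXXX____X
__XXXXX________XX__
position 5 holds X

X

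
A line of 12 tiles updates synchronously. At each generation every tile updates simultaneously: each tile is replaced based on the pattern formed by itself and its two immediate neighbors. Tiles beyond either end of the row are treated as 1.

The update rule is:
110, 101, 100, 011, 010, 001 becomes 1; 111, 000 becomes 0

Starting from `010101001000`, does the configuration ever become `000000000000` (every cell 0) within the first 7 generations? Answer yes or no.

no

111111111101
000000000111
100000001100
110000011111
011000110000
111101111001
000111001111
generation 7 is 000111001111, still not uniform 0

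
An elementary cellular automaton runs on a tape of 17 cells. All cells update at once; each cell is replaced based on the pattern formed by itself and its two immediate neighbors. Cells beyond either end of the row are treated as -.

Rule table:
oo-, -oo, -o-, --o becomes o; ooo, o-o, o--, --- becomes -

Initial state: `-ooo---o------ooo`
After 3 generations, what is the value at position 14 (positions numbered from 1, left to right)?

-

oo-o--oo-----oo-o
oo-o-ooo----ooo-o
oo-o-o-o---oo-o-o
position 14 holds -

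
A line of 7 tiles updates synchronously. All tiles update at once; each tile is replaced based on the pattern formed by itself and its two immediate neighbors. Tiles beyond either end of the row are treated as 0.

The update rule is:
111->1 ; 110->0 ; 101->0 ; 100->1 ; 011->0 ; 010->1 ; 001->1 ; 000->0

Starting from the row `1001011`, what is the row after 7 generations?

0110001

generation 1: 1111000
generation 2: 0110100
generation 3: 1000110
generation 4: 1101001
generation 5: 0001111
generation 6: 0010110
generation 7: 0110001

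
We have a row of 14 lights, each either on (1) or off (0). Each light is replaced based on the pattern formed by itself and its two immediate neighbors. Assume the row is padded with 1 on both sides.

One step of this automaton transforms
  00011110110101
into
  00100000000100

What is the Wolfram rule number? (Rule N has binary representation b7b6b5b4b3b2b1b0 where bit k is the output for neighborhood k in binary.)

6

position 4: 111 → 0  (bit 7 = 0)
position 6: 110 → 0  (bit 6 = 0)
position 7: 101 → 0  (bit 5 = 0)
position 0: 100 → 0  (bit 4 = 0)
position 3: 011 → 0  (bit 3 = 0)
position 11: 010 → 1  (bit 2 = 1)
position 2: 001 → 1  (bit 1 = 1)
position 1: 000 → 0  (bit 0 = 0)
bits b7..b0 = 00000110 = 6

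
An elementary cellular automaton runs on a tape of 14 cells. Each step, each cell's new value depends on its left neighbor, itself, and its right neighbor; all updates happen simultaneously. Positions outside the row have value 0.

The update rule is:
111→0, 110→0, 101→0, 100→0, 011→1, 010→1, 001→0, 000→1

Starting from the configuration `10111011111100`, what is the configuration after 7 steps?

10101010101001

step 1: 10100010000001
step 2: 10101010111101
step 3: 10101010100001
step 4: 10101010101101
step 5: 10101010101001
step 6: 10101010101001  (fixed point — unchanged through step 7)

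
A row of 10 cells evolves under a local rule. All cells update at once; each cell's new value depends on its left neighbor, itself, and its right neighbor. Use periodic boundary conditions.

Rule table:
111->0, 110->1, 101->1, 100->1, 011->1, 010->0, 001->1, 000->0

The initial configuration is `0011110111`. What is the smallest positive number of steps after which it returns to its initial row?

1110011101
0011110111

2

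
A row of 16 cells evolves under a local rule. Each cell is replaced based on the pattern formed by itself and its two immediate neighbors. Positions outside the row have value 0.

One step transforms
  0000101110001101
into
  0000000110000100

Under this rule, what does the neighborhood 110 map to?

1

At position 8 the neighborhood is 110; the next row has 1 there.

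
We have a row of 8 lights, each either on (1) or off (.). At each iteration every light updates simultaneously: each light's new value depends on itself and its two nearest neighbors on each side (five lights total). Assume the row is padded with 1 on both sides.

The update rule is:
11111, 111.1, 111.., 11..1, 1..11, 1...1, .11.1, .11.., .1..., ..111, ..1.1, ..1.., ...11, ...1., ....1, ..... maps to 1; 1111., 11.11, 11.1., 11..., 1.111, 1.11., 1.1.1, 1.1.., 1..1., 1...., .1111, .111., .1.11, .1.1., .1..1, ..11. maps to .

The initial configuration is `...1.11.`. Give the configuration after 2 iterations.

...11.1.

.111..1.
...11.1.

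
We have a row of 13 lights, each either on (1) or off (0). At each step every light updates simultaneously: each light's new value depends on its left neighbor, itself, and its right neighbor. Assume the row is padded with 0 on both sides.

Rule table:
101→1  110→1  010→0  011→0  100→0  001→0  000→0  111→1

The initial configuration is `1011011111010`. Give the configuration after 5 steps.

0000010110100

0101101111100
0010110111100
0001011011100
0000101101100
0000010110100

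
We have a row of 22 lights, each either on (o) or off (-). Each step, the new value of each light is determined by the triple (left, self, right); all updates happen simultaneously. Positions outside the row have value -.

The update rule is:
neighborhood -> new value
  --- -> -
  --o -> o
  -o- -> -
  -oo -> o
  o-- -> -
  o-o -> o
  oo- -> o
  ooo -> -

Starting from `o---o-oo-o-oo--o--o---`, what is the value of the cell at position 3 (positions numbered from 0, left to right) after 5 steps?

o

---o-oooo-ooo-o--o----
--o-oo--ooo-oo--o-----
-o-ooo-oo-oooo-o------
o-oo-oooooo--oo-------
-ooooo----o-ooo-------
position 3 holds o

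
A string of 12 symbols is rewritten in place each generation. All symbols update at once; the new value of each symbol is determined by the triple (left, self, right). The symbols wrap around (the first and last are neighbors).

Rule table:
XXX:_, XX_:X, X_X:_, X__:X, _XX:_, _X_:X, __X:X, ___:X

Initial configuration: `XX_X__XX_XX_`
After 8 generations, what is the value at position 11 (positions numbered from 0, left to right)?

_

_X_XXX_X__X_
XX___X_XXXXX
_XXXXX______
X____XXXXXXX
XXXXX_______
____XXXXXXXX
XXXX_______X
___XXXXXXXX_
position 11 holds _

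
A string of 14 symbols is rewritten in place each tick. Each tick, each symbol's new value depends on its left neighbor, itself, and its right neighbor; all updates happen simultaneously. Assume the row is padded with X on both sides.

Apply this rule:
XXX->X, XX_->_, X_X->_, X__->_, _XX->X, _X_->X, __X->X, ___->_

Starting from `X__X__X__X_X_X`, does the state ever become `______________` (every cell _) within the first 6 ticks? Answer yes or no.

tick 1: __XX_XX_XX_X_X
tick 2: _XX__X__X__X_X
tick 3: _X__XX_XX_XX_X
tick 4: _X_XX__X__X__X
tick 5: _X_X__XX_XX_XX
tick 6: _X_X_XX__X__XX
tick 6 is _X_X_XX__X__XX, still not uniform _

no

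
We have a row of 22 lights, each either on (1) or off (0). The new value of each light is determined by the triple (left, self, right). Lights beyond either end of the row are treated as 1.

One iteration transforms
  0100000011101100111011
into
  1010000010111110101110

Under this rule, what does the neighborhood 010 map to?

0

At position 1 the neighborhood is 010; the next row has 0 there.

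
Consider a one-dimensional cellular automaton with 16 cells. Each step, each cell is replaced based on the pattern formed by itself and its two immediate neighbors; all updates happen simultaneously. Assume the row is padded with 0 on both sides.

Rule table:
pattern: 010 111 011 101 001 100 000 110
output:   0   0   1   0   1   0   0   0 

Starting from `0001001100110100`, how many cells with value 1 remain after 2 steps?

0010011001100000
0100110011000000
count of 1: 5

5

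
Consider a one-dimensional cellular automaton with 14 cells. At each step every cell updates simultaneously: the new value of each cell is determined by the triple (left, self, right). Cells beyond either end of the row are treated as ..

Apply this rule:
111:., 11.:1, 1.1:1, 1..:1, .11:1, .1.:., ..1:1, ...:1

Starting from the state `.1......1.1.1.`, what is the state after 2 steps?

.11....11.1.1.

1.111111.1.1.1
.11....11.1.1.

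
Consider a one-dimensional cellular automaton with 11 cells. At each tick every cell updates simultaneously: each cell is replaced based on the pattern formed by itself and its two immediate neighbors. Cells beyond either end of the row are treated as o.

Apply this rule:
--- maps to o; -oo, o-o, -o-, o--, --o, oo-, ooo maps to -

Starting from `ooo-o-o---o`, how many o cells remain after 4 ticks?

6

--------o--
-oooooo----
--------oo-
-oooooo----
count of o: 6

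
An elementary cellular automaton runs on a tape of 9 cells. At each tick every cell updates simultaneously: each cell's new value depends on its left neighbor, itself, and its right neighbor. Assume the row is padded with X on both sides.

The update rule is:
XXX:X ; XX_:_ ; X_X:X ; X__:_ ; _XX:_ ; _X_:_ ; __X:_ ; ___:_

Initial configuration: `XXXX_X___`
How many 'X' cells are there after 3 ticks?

2

XXX_X____
XX_X_____
X_X______
count of X: 2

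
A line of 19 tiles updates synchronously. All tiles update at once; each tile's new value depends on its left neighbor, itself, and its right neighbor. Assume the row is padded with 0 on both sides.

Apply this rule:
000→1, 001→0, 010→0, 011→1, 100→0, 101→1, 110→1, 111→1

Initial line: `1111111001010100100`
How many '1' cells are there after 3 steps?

1111111000101000001
1111111010010011100
1111111100000011101
count of 1: 12

12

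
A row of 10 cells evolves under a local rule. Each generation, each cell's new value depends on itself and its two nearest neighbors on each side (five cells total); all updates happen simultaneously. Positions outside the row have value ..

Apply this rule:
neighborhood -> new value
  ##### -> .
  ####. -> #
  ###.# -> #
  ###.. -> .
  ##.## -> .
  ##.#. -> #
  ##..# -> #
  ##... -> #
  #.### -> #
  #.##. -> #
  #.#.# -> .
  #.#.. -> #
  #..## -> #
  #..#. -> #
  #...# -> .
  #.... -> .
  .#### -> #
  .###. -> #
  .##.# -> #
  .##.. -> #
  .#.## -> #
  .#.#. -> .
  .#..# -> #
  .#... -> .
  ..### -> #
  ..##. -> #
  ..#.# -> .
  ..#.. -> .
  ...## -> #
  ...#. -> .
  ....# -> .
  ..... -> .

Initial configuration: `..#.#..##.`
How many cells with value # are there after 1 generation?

....######
count of #: 6

6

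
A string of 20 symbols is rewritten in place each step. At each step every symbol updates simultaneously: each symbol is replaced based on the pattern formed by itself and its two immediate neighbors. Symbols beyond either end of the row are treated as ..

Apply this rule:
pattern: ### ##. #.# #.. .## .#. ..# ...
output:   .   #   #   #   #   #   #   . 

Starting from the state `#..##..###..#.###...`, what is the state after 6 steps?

########.######.##..
#......###....#####.
##....##.##..##...##
###..###########.###
#.####.........###.#
###..##.......##.###

###..##.......##.###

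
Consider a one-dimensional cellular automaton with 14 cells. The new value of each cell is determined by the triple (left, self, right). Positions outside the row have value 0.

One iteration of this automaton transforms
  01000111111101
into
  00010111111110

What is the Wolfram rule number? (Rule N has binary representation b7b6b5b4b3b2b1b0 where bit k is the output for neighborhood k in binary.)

position 6: 111 → 1  (bit 7 = 1)
position 11: 110 → 1  (bit 6 = 1)
position 12: 101 → 1  (bit 5 = 1)
position 2: 100 → 0  (bit 4 = 0)
position 5: 011 → 1  (bit 3 = 1)
position 1: 010 → 0  (bit 2 = 0)
position 0: 001 → 0  (bit 1 = 0)
position 3: 000 → 1  (bit 0 = 1)
bits b7..b0 = 11101001 = 233

233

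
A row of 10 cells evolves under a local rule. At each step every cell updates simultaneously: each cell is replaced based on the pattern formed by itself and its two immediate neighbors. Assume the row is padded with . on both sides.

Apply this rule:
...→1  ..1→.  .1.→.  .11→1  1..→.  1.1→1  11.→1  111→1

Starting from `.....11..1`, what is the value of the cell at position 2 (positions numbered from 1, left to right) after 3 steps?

1111.11...
1111111.11
1111111111
position 2 holds 1

1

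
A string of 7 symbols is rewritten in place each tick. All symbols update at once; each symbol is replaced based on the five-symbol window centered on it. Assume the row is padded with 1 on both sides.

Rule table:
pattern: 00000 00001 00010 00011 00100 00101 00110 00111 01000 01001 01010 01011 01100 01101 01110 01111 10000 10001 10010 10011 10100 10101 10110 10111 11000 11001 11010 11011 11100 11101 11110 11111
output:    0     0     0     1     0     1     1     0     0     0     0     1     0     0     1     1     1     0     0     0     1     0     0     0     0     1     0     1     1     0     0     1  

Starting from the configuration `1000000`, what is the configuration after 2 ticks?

0010010

1010001
0010010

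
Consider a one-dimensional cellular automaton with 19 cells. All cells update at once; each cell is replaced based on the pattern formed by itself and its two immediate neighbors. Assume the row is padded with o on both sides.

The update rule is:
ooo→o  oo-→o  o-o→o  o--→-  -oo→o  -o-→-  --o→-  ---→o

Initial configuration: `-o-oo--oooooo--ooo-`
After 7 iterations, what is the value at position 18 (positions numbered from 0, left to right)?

o

iteration 1: o-ooo--oooooo--oooo
iteration 2: ooooo--oooooo--oooo
iteration 3: ooooo--oooooo--oooo  (fixed point — unchanged through iteration 7)
position 18 holds o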